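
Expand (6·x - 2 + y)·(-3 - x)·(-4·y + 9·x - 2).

39·x·y - 132·x² + 86·x + 15·x²·y - 54·x³ - 18·y - 12 + 12·y² + 4·x·y²

(6·x - 2 + y)·(-3 - x)·(-4·y + 9·x - 2)
= (-18·x - 6·x² + 6 + 2·x - 3·y - x·y)·(-4·y + 9·x - 2)    [distributive law]
= (-16·x - 6·x² + 6 - 3·y - x·y)·(-4·y + 9·x - 2)    [combine like terms]
= 64·x·y - 144·x² + 32·x + 24·x²·y - 54·x³ + 12·x² - 24·y + 54·x - 12 + 12·y² - 27·x·y + 6·y + 4·x·y² - 9·x²·y + 2·x·y    [distributive law]
= 39·x·y - 132·x² + 86·x + 15·x²·y - 54·x³ - 18·y - 12 + 12·y² + 4·x·y²    [combine like terms]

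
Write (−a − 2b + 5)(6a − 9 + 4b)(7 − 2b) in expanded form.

−42a^2 + 12a^2b + 273a − 190ab + 32ab^2 + 356b − 132b^2 + 16b^3 − 315

(−a − 2b + 5)(6a − 9 + 4b)(7 − 2b)
= (−6a^2 + 9a − 4ab − 12ab + 18b − 8b^2 + 30a − 45 + 20b)(7 − 2b)    [distributive law]
= (−6a^2 + 39a − 16ab + 38b − 8b^2 − 45)(7 − 2b)    [combine like terms]
= −42a^2 + 12a^2b + 273a − 78ab − 112ab + 32ab^2 + 266b − 76b^2 − 56b^2 + 16b^3 − 315 + 90b    [distributive law]
= −42a^2 + 12a^2b + 273a − 190ab + 32ab^2 + 356b − 132b^2 + 16b^3 − 315    [combine like terms]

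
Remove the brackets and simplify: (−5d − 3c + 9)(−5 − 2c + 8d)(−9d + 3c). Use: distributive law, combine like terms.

(−5d − 3c + 9)(−5 − 2c + 8d)(−9d + 3c)
= (25d + 10cd − 40d^2 + 15c + 6c^2 − 24cd − 45 − 18c + 72d)(−9d + 3c)    [distributive law]
= (97d − 14cd − 40d^2 − 3c + 6c^2 − 45)(−9d + 3c)    [combine like terms]
= −873d^2 + 291cd + 126cd^2 − 42c^2d + 360d^3 − 120cd^2 + 27cd − 9c^2 − 54c^2d + 18c^3 + 405d − 135c    [distributive law]
= −873d^2 + 318cd + 6cd^2 − 96c^2d + 360d^3 − 9c^2 + 18c^3 + 405d − 135c    [combine like terms]

−873d^2 + 318cd + 6cd^2 − 96c^2d + 360d^3 − 9c^2 + 18c^3 + 405d − 135c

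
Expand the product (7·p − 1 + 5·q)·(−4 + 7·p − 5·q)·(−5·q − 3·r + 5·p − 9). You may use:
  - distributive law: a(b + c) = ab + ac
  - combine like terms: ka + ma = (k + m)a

(7·p − 1 + 5·q)·(−4 + 7·p − 5·q)·(−5·q − 3·r + 5·p − 9)
= (−28·p + 49·p^2 − 35·p·q + 4 − 7·p + 5·q − 20·q + 35·p·q − 25·q^2)·(−5·q − 3·r + 5·p − 9)    [distributive law]
= (−35·p + 49·p^2 + 4 − 15·q − 25·q^2)·(−5·q − 3·r + 5·p − 9)    [combine like terms]
= 175·p·q + 105·p·r − 175·p^2 + 315·p − 245·p^2·q − 147·p^2·r + 245·p^3 − 441·p^2 − 20·q − 12·r + 20·p − 36 + 75·q^2 + 45·q·r − 75·p·q + 135·q + 125·q^3 + 75·q^2·r − 125·p·q^2 + 225·q^2    [distributive law]
= 100·p·q + 105·p·r − 616·p^2 + 335·p − 245·p^2·q − 147·p^2·r + 245·p^3 + 115·q − 12·r − 36 + 300·q^2 + 45·q·r + 125·q^3 + 75·q^2·r − 125·p·q^2    [combine like terms]

100·p·q + 105·p·r − 616·p^2 + 335·p − 245·p^2·q − 147·p^2·r + 245·p^3 + 115·q − 12·r − 36 + 300·q^2 + 45·q·r + 125·q^3 + 75·q^2·r − 125·p·q^2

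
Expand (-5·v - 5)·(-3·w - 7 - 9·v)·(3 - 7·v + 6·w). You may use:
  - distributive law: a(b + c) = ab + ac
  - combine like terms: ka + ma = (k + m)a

(-5·v - 5)·(-3·w - 7 - 9·v)·(3 - 7·v + 6·w)
= (15·v·w + 35·v + 45·v^2 + 15·w + 35 + 45·v)·(3 - 7·v + 6·w)    [distributive law]
= (15·v·w + 80·v + 45·v^2 + 15·w + 35)·(3 - 7·v + 6·w)    [combine like terms]
= 45·v·w - 105·v^2·w + 90·v·w^2 + 240·v - 560·v^2 + 480·v·w + 135·v^2 - 315·v^3 + 270·v^2·w + 45·w - 105·v·w + 90·w^2 + 105 - 245·v + 210·w    [distributive law]
= 420·v·w + 165·v^2·w + 90·v·w^2 - 5·v - 425·v^2 - 315·v^3 + 255·w + 90·w^2 + 105    [combine like terms]

420·v·w + 165·v^2·w + 90·v·w^2 - 5·v - 425·v^2 - 315·v^3 + 255·w + 90·w^2 + 105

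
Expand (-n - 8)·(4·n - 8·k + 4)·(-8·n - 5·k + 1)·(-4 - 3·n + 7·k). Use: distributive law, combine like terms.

-980·n^3 - 96·n^4 + 356·k·n^3 + 3136·k·n^2 - 188·k^2·n^2 - 1796·n^2 - 1148·k^2·n - 280·k^3·n + 2164·k·n - 784·n + 2848·k^2 - 2240·k^3 - 1120·k + 128

(-n - 8)·(4·n - 8·k + 4)·(-8·n - 5·k + 1)·(-4 - 3·n + 7·k)
= (-4·n^2 + 8·k·n - 4·n - 32·n + 64·k - 32)·(-8·n - 5·k + 1)·(-4 - 3·n + 7·k)    [distributive law]
= (-4·n^2 + 8·k·n - 36·n + 64·k - 32)·(-8·n - 5·k + 1)·(-4 - 3·n + 7·k)    [combine like terms]
= (32·n^3 + 20·k·n^2 - 4·n^2 - 64·k·n^2 - 40·k^2·n + 8·k·n + 288·n^2 + 180·k·n - 36·n - 512·k·n - 320·k^2 + 64·k + 256·n + 160·k - 32)·(-4 - 3·n + 7·k)    [distributive law]
= (32·n^3 - 44·k·n^2 + 284·n^2 - 40·k^2·n - 324·k·n + 220·n - 320·k^2 + 224·k - 32)·(-4 - 3·n + 7·k)    [combine like terms]
= -128·n^3 - 96·n^4 + 224·k·n^3 + 176·k·n^2 + 132·k·n^3 - 308·k^2·n^2 - 1136·n^2 - 852·n^3 + 1988·k·n^2 + 160·k^2·n + 120·k^2·n^2 - 280·k^3·n + 1296·k·n + 972·k·n^2 - 2268·k^2·n - 880·n - 660·n^2 + 1540·k·n + 1280·k^2 + 960·k^2·n - 2240·k^3 - 896·k - 672·k·n + 1568·k^2 + 128 + 96·n - 224·k    [distributive law]
= -980·n^3 - 96·n^4 + 356·k·n^3 + 3136·k·n^2 - 188·k^2·n^2 - 1796·n^2 - 1148·k^2·n - 280·k^3·n + 2164·k·n - 784·n + 2848·k^2 - 2240·k^3 - 1120·k + 128    [combine like terms]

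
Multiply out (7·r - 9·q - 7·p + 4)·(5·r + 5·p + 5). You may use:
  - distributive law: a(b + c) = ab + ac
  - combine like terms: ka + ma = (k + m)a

35·r^2 + 55·r - 45·q·r - 45·p·q - 45·q - 35·p^2 - 15·p + 20

(7·r - 9·q - 7·p + 4)·(5·r + 5·p + 5)
= 35·r^2 + 35·p·r + 35·r - 45·q·r - 45·p·q - 45·q - 35·p·r - 35·p^2 - 35·p + 20·r + 20·p + 20    [distributive law]
= 35·r^2 + 55·r - 45·q·r - 45·p·q - 45·q - 35·p^2 - 15·p + 20    [combine like terms]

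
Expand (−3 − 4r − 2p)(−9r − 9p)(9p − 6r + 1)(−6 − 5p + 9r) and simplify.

−702pr − 594p^2r + 1845pr^2 + 999r^2 + 162r^3 − 162r − 1701p^2 − 2277p^3 − 162p + 1080pr^3 − 1944r^4 − 432p^3r + 3402p^2r^2 − 810p^4

(−3 − 4r − 2p)(−9r − 9p)(9p − 6r + 1)(−6 − 5p + 9r)
= (27r + 27p + 36r^2 + 36pr + 18pr + 18p^2)(9p − 6r + 1)(−6 − 5p + 9r)    [distributive law]
= (27r + 27p + 36r^2 + 54pr + 18p^2)(9p − 6r + 1)(−6 − 5p + 9r)    [combine like terms]
= (243pr − 162r^2 + 27r + 243p^2 − 162pr + 27p + 324pr^2 − 216r^3 + 36r^2 + 486p^2r − 324pr^2 + 54pr + 162p^3 − 108p^2r + 18p^2)(−6 − 5p + 9r)    [distributive law]
= (135pr − 126r^2 + 27r + 261p^2 + 27p − 216r^3 + 378p^2r + 162p^3)(−6 − 5p + 9r)    [combine like terms]
= −810pr − 675p^2r + 1215pr^2 + 756r^2 + 630pr^2 − 1134r^3 − 162r − 135pr + 243r^2 − 1566p^2 − 1305p^3 + 2349p^2r − 162p − 135p^2 + 243pr + 1296r^3 + 1080pr^3 − 1944r^4 − 2268p^2r − 1890p^3r + 3402p^2r^2 − 972p^3 − 810p^4 + 1458p^3r    [distributive law]
= −702pr − 594p^2r + 1845pr^2 + 999r^2 + 162r^3 − 162r − 1701p^2 − 2277p^3 − 162p + 1080pr^3 − 1944r^4 − 432p^3r + 3402p^2r^2 − 810p^4    [combine like terms]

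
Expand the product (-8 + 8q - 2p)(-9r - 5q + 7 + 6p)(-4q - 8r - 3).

(-8 + 8q - 2p)(-9r - 5q + 7 + 6p)(-4q - 8r - 3)
= (72r + 40q - 56 - 48p - 72qr - 40q^2 + 56q + 48pq + 18pr + 10pq - 14p - 12p^2)(-4q - 8r - 3)    [distributive law]
= (72r + 96q - 56 - 62p - 72qr - 40q^2 + 58pq + 18pr - 12p^2)(-4q - 8r - 3)    [combine like terms]
= -288qr - 576r^2 - 216r - 384q^2 - 768qr - 288q + 224q + 448r + 168 + 248pq + 496pr + 186p + 288q^2r + 576qr^2 + 216qr + 160q^3 + 320q^2r + 120q^2 - 232pq^2 - 464pqr - 174pq - 72pqr - 144pr^2 - 54pr + 48p^2q + 96p^2r + 36p^2    [distributive law]
= -840qr - 576r^2 + 232r - 264q^2 - 64q + 168 + 74pq + 442pr + 186p + 608q^2r + 576qr^2 + 160q^3 - 232pq^2 - 536pqr - 144pr^2 + 48p^2q + 96p^2r + 36p^2    [combine like terms]

-840qr - 576r^2 + 232r - 264q^2 - 64q + 168 + 74pq + 442pr + 186p + 608q^2r + 576qr^2 + 160q^3 - 232pq^2 - 536pqr - 144pr^2 + 48p^2q + 96p^2r + 36p^2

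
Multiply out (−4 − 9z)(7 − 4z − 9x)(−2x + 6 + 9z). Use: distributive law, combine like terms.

272x − 168 − 534z + 904xz − 207z^2 − 72x^2 + 657xz^2 + 324z^3 − 162x^2z

(−4 − 9z)(7 − 4z − 9x)(−2x + 6 + 9z)
= (−28 + 16z + 36x − 63z + 36z^2 + 81xz)(−2x + 6 + 9z)    [distributive law]
= (−28 − 47z + 36x + 36z^2 + 81xz)(−2x + 6 + 9z)    [combine like terms]
= 56x − 168 − 252z + 94xz − 282z − 423z^2 − 72x^2 + 216x + 324xz − 72xz^2 + 216z^2 + 324z^3 − 162x^2z + 486xz + 729xz^2    [distributive law]
= 272x − 168 − 534z + 904xz − 207z^2 − 72x^2 + 657xz^2 + 324z^3 − 162x^2z    [combine like terms]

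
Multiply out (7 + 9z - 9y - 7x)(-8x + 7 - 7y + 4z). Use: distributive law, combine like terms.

(7 + 9z - 9y - 7x)(-8x + 7 - 7y + 4z)
= -56x + 49 - 49y + 28z - 72xz + 63z - 63yz + 36z^2 + 72xy - 63y + 63y^2 - 36yz + 56x^2 - 49x + 49xy - 28xz    [distributive law]
= -105x + 49 - 112y + 91z - 100xz - 99yz + 36z^2 + 121xy + 63y^2 + 56x^2    [combine like terms]

-105x + 49 - 112y + 91z - 100xz - 99yz + 36z^2 + 121xy + 63y^2 + 56x^2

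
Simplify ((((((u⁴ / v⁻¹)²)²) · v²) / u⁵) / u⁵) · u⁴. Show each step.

u¹⁰v⁶

((((((u⁴ / v⁻¹)²)²) · v²) / u⁵) / u⁵) · u⁴
= (((((u⁴ / v⁻¹)⁴) · v²) / u⁵) / u⁵) · u⁴    [power of a power]
= ((((((u⁴)⁴) / ((v⁻¹)⁴)) · v²) / u⁵) / u⁵) · u⁴    [power of a quotient]
= ((((u¹⁶ / ((v⁻¹)⁴)) · v²) / u⁵) / u⁵) · u⁴    [power of a power]
= ((((u¹⁶ / v⁻⁴) · v²) / u⁵) / u⁵) · u⁴    [power of a power]
= u¹⁰v⁶    [quotient of powers; product of powers]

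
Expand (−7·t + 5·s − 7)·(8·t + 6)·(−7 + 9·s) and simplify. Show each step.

(−7·t + 5·s − 7)·(8·t + 6)·(−7 + 9·s)
= (−56·t^2 − 42·t + 40·s·t + 30·s − 56·t − 42)·(−7 + 9·s)    [distributive law]
= (−56·t^2 − 98·t + 40·s·t + 30·s − 42)·(−7 + 9·s)    [combine like terms]
= 392·t^2 − 504·s·t^2 + 686·t − 882·s·t − 280·s·t + 360·s^2·t − 210·s + 270·s^2 + 294 − 378·s    [distributive law]
= 392·t^2 − 504·s·t^2 + 686·t − 1162·s·t + 360·s^2·t − 588·s + 270·s^2 + 294    [combine like terms]

392·t^2 − 504·s·t^2 + 686·t − 1162·s·t + 360·s^2·t − 588·s + 270·s^2 + 294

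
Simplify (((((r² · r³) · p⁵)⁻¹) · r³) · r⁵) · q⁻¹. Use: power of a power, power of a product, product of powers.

(((((r² · r³) · p⁵)⁻¹) · r³) · r⁵) · q⁻¹
= (((((r² · r³)⁻¹) · ((p⁵)⁻¹)) · r³) · r⁵) · q⁻¹    [power of a product]
= ((((((r²)⁻¹) · ((r³)⁻¹)) · ((p⁵)⁻¹)) · r³) · r⁵) · q⁻¹    [power of a product]
= ((((r⁻² · ((r³)⁻¹)) · ((p⁵)⁻¹)) · r³) · r⁵) · q⁻¹    [power of a power]
= ((((r⁻² · r⁻³) · ((p⁵)⁻¹)) · r³) · r⁵) · q⁻¹    [power of a power]
= (((r⁻⁵ · ((p⁵)⁻¹)) · r³) · r⁵) · q⁻¹    [product of powers]
= (((r⁻⁵ · p⁻⁵) · r³) · r⁵) · q⁻¹    [power of a power]
= p⁻⁵q⁻¹r³    [product of powers]

p⁻⁵q⁻¹r³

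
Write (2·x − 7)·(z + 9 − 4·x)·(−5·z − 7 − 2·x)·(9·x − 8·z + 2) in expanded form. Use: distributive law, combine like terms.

(2·x − 7)·(z + 9 − 4·x)·(−5·z − 7 − 2·x)·(9·x − 8·z + 2)
= (2·x·z + 18·x − 8·x² − 7·z − 63 + 28·x)·(−5·z − 7 − 2·x)·(9·x − 8·z + 2)    [distributive law]
= (2·x·z + 46·x − 8·x² − 7·z − 63)·(−5·z − 7 − 2·x)·(9·x − 8·z + 2)    [combine like terms]
= (−10·x·z² − 14·x·z − 4·x²·z − 230·x·z − 322·x − 92·x² + 40·x²·z + 56·x² + 16·x³ + 35·z² + 49·z + 14·x·z + 315·z + 441 + 126·x)·(9·x − 8·z + 2)    [distributive law]
= (−10·x·z² − 230·x·z + 36·x²·z − 196·x − 36·x² + 16·x³ + 35·z² + 364·z + 441)·(9·x − 8·z + 2)    [combine like terms]
= −90·x²·z² + 80·x·z³ − 20·x·z² − 2070·x²·z + 1840·x·z² − 460·x·z + 324·x³·z − 288·x²·z² + 72·x²·z − 1764·x² + 1568·x·z − 392·x − 324·x³ + 288·x²·z − 72·x² + 144·x⁴ − 128·x³·z + 32·x³ + 315·x·z² − 280·z³ + 70·z² + 3276·x·z − 2912·z² + 728·z + 3969·x − 3528·z + 882    [distributive law]
= −378·x²·z² + 80·x·z³ + 2135·x·z² − 1710·x²·z + 4384·x·z + 196·x³·z − 1836·x² + 3577·x − 292·x³ + 144·x⁴ − 280·z³ − 2842·z² − 2800·z + 882    [combine like terms]

−378·x²·z² + 80·x·z³ + 2135·x·z² − 1710·x²·z + 4384·x·z + 196·x³·z − 1836·x² + 3577·x − 292·x³ + 144·x⁴ − 280·z³ − 2842·z² − 2800·z + 882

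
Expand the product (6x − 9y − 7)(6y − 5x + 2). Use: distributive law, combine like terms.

81xy − 30x^2 + 47x − 54y^2 − 60y − 14

(6x − 9y − 7)(6y − 5x + 2)
= 36xy − 30x^2 + 12x − 54y^2 + 45xy − 18y − 42y + 35x − 14    [distributive law]
= 81xy − 30x^2 + 47x − 54y^2 − 60y − 14    [combine like terms]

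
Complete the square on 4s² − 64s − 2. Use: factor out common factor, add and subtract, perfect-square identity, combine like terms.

4(s − 8)² − 258

4s² − 64s − 2
= 4(s² − 16s) − 2    [factor out 4 from the s-terms]
= 4(s² − 16s + 64 − 64) − 2    [add and subtract 64 inside the bracket]
= 4(s − 8)² − 256 − 2    [perfect-square identity]
= 4(s − 8)² − 258    [combine constants]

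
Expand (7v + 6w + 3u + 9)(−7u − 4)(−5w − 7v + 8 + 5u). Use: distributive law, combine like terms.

539uvw + 343uv^2 − 7uv − 98u^2v + 308vw + 196v^2 + 28v + 210uw^2 − 81uw − 105u^2w + 120w^2 − 12w − 543u^2 − 105u^3 − 780u − 288

(7v + 6w + 3u + 9)(−7u − 4)(−5w − 7v + 8 + 5u)
= (−49uv − 28v − 42uw − 24w − 21u^2 − 12u − 63u − 36)(−5w − 7v + 8 + 5u)    [distributive law]
= (−49uv − 28v − 42uw − 24w − 21u^2 − 75u − 36)(−5w − 7v + 8 + 5u)    [combine like terms]
= 245uvw + 343uv^2 − 392uv − 245u^2v + 140vw + 196v^2 − 224v − 140uv + 210uw^2 + 294uvw − 336uw − 210u^2w + 120w^2 + 168vw − 192w − 120uw + 105u^2w + 147u^2v − 168u^2 − 105u^3 + 375uw + 525uv − 600u − 375u^2 + 180w + 252v − 288 − 180u    [distributive law]
= 539uvw + 343uv^2 − 7uv − 98u^2v + 308vw + 196v^2 + 28v + 210uw^2 − 81uw − 105u^2w + 120w^2 − 12w − 543u^2 − 105u^3 − 780u − 288    [combine like terms]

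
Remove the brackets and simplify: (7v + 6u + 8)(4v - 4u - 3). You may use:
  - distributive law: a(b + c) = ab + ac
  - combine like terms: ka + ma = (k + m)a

28v² - 4uv + 11v - 24u² - 50u - 24

(7v + 6u + 8)(4v - 4u - 3)
= 28v² - 28uv - 21v + 24uv - 24u² - 18u + 32v - 32u - 24    [distributive law]
= 28v² - 4uv + 11v - 24u² - 50u - 24    [combine like terms]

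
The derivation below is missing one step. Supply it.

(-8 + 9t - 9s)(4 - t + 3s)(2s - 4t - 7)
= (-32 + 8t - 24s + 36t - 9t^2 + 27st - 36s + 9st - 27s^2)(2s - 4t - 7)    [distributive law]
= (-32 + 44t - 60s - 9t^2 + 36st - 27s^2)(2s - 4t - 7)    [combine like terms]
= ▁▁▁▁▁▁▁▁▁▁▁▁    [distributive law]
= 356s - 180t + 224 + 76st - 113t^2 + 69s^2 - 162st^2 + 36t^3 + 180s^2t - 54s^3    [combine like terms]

After distributive law, the bracketed line is:

-64s + 128t + 224 + 88st - 176t^2 - 308t - 120s^2 + 240st + 420s - 18st^2 + 36t^3 + 63t^2 + 72s^2t - 144st^2 - 252st - 54s^3 + 108s^2t + 189s^2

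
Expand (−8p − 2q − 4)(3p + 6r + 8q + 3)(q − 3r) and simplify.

−24p²q + 72p²r + 162pqr + 144pr² − 70pq² − 36pq + 108pr + 36q²r + 36qr² − 16q³ − 38q² + 90qr + 72r² − 12q + 36r

(−8p − 2q − 4)(3p + 6r + 8q + 3)(q − 3r)
= (−24p² − 48pr − 64pq − 24p − 6pq − 12qr − 16q² − 6q − 12p − 24r − 32q − 12)(q − 3r)    [distributive law]
= (−24p² − 48pr − 70pq − 36p − 12qr − 16q² − 38q − 24r − 12)(q − 3r)    [combine like terms]
= −24p²q + 72p²r − 48pqr + 144pr² − 70pq² + 210pqr − 36pq + 108pr − 12q²r + 36qr² − 16q³ + 48q²r − 38q² + 114qr − 24qr + 72r² − 12q + 36r    [distributive law]
= −24p²q + 72p²r + 162pqr + 144pr² − 70pq² − 36pq + 108pr + 36q²r + 36qr² − 16q³ − 38q² + 90qr + 72r² − 12q + 36r    [combine like terms]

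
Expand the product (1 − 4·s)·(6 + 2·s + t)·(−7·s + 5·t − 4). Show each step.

(1 − 4·s)·(6 + 2·s + t)·(−7·s + 5·t − 4)
= (6 + 2·s + t − 24·s − 8·s^2 − 4·s·t)·(−7·s + 5·t − 4)    [distributive law]
= (6 − 22·s + t − 8·s^2 − 4·s·t)·(−7·s + 5·t − 4)    [combine like terms]
= −42·s + 30·t − 24 + 154·s^2 − 110·s·t + 88·s − 7·s·t + 5·t^2 − 4·t + 56·s^3 − 40·s^2·t + 32·s^2 + 28·s^2·t − 20·s·t^2 + 16·s·t    [distributive law]
= 46·s + 26·t − 24 + 186·s^2 − 101·s·t + 5·t^2 + 56·s^3 − 12·s^2·t − 20·s·t^2    [combine like terms]

46·s + 26·t − 24 + 186·s^2 − 101·s·t + 5·t^2 + 56·s^3 − 12·s^2·t − 20·s·t^2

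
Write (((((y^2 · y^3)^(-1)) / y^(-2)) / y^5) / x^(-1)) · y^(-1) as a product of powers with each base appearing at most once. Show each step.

(((((y^2 · y^3)^(-1)) / y^(-2)) / y^5) / x^(-1)) · y^(-1)
= ((((((y^2)^(-1)) · ((y^3)^(-1))) / y^(-2)) / y^5) / x^(-1)) · y^(-1)    [power of a product]
= ((((y^(-2) · ((y^3)^(-1))) / y^(-2)) / y^5) / x^(-1)) · y^(-1)    [power of a power]
= ((((y^(-2) · y^(-3)) / y^(-2)) / y^5) / x^(-1)) · y^(-1)    [power of a power]
= (((y^(-5) / y^(-2)) / y^5) / x^(-1)) · y^(-1)    [product of powers]
= ((y^(-3) / y^5) / x^(-1)) · y^(-1)    [quotient of powers]
= (y^(-8) / x^(-1)) · y^(-1)    [quotient of powers]
= xy^(-9)    [quotient of powers; product of powers]

xy^(-9)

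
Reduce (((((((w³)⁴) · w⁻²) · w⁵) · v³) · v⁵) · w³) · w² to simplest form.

(((((((w³)⁴) · w⁻²) · w⁵) · v³) · v⁵) · w³) · w²
= (((((w¹² · w⁻²) · w⁵) · v³) · v⁵) · w³) · w²    [power of a power]
= ((((w¹⁰ · w⁵) · v³) · v⁵) · w³) · w²    [product of powers]
= (((w¹⁵ · v³) · v⁵) · w³) · w²    [product of powers]
= v⁸·w²⁰    [product of powers]

v⁸·w²⁰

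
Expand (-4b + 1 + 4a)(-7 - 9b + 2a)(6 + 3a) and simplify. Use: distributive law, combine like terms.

114b - 207ab + 216b^2 + 108ab^2 - 132a^2b - 42 - 177a - 30a^2 + 24a^3

(-4b + 1 + 4a)(-7 - 9b + 2a)(6 + 3a)
= (28b + 36b^2 - 8ab - 7 - 9b + 2a - 28a - 36ab + 8a^2)(6 + 3a)    [distributive law]
= (19b + 36b^2 - 44ab - 7 - 26a + 8a^2)(6 + 3a)    [combine like terms]
= 114b + 57ab + 216b^2 + 108ab^2 - 264ab - 132a^2b - 42 - 21a - 156a - 78a^2 + 48a^2 + 24a^3    [distributive law]
= 114b - 207ab + 216b^2 + 108ab^2 - 132a^2b - 42 - 177a - 30a^2 + 24a^3    [combine like terms]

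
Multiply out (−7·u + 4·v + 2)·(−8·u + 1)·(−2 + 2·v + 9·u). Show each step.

(−7·u + 4·v + 2)·(−8·u + 1)·(−2 + 2·v + 9·u)
= (56·u^2 − 7·u − 32·u·v + 4·v − 16·u + 2)·(−2 + 2·v + 9·u)    [distributive law]
= (56·u^2 − 23·u − 32·u·v + 4·v + 2)·(−2 + 2·v + 9·u)    [combine like terms]
= −112·u^2 + 112·u^2·v + 504·u^3 + 46·u − 46·u·v − 207·u^2 + 64·u·v − 64·u·v^2 − 288·u^2·v − 8·v + 8·v^2 + 36·u·v − 4 + 4·v + 18·u    [distributive law]
= −319·u^2 − 176·u^2·v + 504·u^3 + 64·u + 54·u·v − 64·u·v^2 − 4·v + 8·v^2 − 4    [combine like terms]

−319·u^2 − 176·u^2·v + 504·u^3 + 64·u + 54·u·v − 64·u·v^2 − 4·v + 8·v^2 − 4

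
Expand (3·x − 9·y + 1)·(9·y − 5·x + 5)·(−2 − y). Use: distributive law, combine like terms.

−154·x·y − 72·x·y^2 + 30·x^2 + 15·x^2·y − 20·x + 198·y^2 + 81·y^3 + 67·y − 10

(3·x − 9·y + 1)·(9·y − 5·x + 5)·(−2 − y)
= (27·x·y − 15·x^2 + 15·x − 81·y^2 + 45·x·y − 45·y + 9·y − 5·x + 5)·(−2 − y)    [distributive law]
= (72·x·y − 15·x^2 + 10·x − 81·y^2 − 36·y + 5)·(−2 − y)    [combine like terms]
= −144·x·y − 72·x·y^2 + 30·x^2 + 15·x^2·y − 20·x − 10·x·y + 162·y^2 + 81·y^3 + 72·y + 36·y^2 − 10 − 5·y    [distributive law]
= −154·x·y − 72·x·y^2 + 30·x^2 + 15·x^2·y − 20·x + 198·y^2 + 81·y^3 + 67·y − 10    [combine like terms]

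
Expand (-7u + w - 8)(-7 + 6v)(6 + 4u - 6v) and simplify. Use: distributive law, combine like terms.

(-7u + w - 8)(-7 + 6v)(6 + 4u - 6v)
= (49u - 42uv - 7w + 6vw + 56 - 48v)(6 + 4u - 6v)    [distributive law]
= 294u + 196u^2 - 294uv - 252uv - 168u^2v + 252uv^2 - 42w - 28uw + 42vw + 36vw + 24uvw - 36v^2w + 336 + 224u - 336v - 288v - 192uv + 288v^2    [distributive law]
= 518u + 196u^2 - 738uv - 168u^2v + 252uv^2 - 42w - 28uw + 78vw + 24uvw - 36v^2w + 336 - 624v + 288v^2    [combine like terms]

518u + 196u^2 - 738uv - 168u^2v + 252uv^2 - 42w - 28uw + 78vw + 24uvw - 36v^2w + 336 - 624v + 288v^2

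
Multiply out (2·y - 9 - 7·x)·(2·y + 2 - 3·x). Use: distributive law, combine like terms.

(2·y - 9 - 7·x)·(2·y + 2 - 3·x)
= 4·y² + 4·y - 6·x·y - 18·y - 18 + 27·x - 14·x·y - 14·x + 21·x²    [distributive law]
= 4·y² - 14·y - 20·x·y - 18 + 13·x + 21·x²    [combine like terms]

4·y² - 14·y - 20·x·y - 18 + 13·x + 21·x²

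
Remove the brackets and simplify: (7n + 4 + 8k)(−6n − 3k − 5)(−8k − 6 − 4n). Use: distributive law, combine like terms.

612kn^2 + 488n^2 + 168n^3 + 648k^2n + 1094kn + 434n + 560k^2 + 472k + 120 + 192k^3

(7n + 4 + 8k)(−6n − 3k − 5)(−8k − 6 − 4n)
= (−42n^2 − 21kn − 35n − 24n − 12k − 20 − 48kn − 24k^2 − 40k)(−8k − 6 − 4n)    [distributive law]
= (−42n^2 − 69kn − 59n − 52k − 20 − 24k^2)(−8k − 6 − 4n)    [combine like terms]
= 336kn^2 + 252n^2 + 168n^3 + 552k^2n + 414kn + 276kn^2 + 472kn + 354n + 236n^2 + 416k^2 + 312k + 208kn + 160k + 120 + 80n + 192k^3 + 144k^2 + 96k^2n    [distributive law]
= 612kn^2 + 488n^2 + 168n^3 + 648k^2n + 1094kn + 434n + 560k^2 + 472k + 120 + 192k^3    [combine like terms]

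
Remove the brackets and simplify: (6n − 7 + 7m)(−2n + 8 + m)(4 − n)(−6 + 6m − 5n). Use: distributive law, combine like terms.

−860n² − 303mn² + 478n³ + 32mn³ − 60n⁴ − 704n + 1330mn − 584m²n + 83m²n² + 1344 − 2520m + 1008m² + 168m³ − 42m³n

(6n − 7 + 7m)(−2n + 8 + m)(4 − n)(−6 + 6m − 5n)
= (−12n² + 48n + 6mn + 14n − 56 − 7m − 14mn + 56m + 7m²)(4 − n)(−6 + 6m − 5n)    [distributive law]
= (−12n² + 62n − 8mn − 56 + 49m + 7m²)(4 − n)(−6 + 6m − 5n)    [combine like terms]
= (−48n² + 12n³ + 248n − 62n² − 32mn + 8mn² − 224 + 56n + 196m − 49mn + 28m² − 7m²n)(−6 + 6m − 5n)    [distributive law]
= (−110n² + 12n³ + 304n − 81mn + 8mn² − 224 + 196m + 28m² − 7m²n)(−6 + 6m − 5n)    [combine like terms]
= 660n² − 660mn² + 550n³ − 72n³ + 72mn³ − 60n⁴ − 1824n + 1824mn − 1520n² + 486mn − 486m²n + 405mn² − 48mn² + 48m²n² − 40mn³ + 1344 − 1344m + 1120n − 1176m + 1176m² − 980mn − 168m² + 168m³ − 140m²n + 42m²n − 42m³n + 35m²n²    [distributive law]
= −860n² − 303mn² + 478n³ + 32mn³ − 60n⁴ − 704n + 1330mn − 584m²n + 83m²n² + 1344 − 2520m + 1008m² + 168m³ − 42m³n    [combine like terms]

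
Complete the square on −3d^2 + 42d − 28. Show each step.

−3d^2 + 42d − 28
= −3(d^2 − 14d) − 28    [factor out -3 from the d-terms]
= −3(d^2 − 14d + 49 − 49) − 28    [add and subtract 49 inside the bracket]
= −3(d − 7)^2 + 147 − 28    [perfect-square identity]
= −3(d − 7)^2 + 119    [combine constants]

−3(d − 7)^2 + 119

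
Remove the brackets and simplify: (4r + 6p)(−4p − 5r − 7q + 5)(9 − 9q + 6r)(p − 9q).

−234p²r + 1674pqr + 1458p²qr − 1206pq²r − 276p²r² + 2496pqr² − 60pr² + 540qr² − 108q²r² − 120pr³ + 1080qr³ + 3888q²r − 2268q³r + 180pr − 1620qr − 216p³ + 1296p²q + 216p³q − 1566p²q² − 144p³r + 5832pq² − 3402pq³ + 270p² − 2430pq

(4r + 6p)(−4p − 5r − 7q + 5)(9 − 9q + 6r)(p − 9q)
= (−16pr − 20r² − 28qr + 20r − 24p² − 30pr − 42pq + 30p)(9 − 9q + 6r)(p − 9q)    [distributive law]
= (−46pr − 20r² − 28qr + 20r − 24p² − 42pq + 30p)(9 − 9q + 6r)(p − 9q)    [combine like terms]
= (−414pr + 414pqr − 276pr² − 180r² + 180qr² − 120r³ − 252qr + 252q²r − 168qr² + 180r − 180qr + 120r² − 216p² + 216p²q − 144p²r − 378pq + 378pq² − 252pqr + 270p − 270pq + 180pr)(p − 9q)    [distributive law]
= (−234pr + 162pqr − 276pr² − 60r² + 12qr² − 120r³ − 432qr + 252q²r + 180r − 216p² + 216p²q − 144p²r − 648pq + 378pq² + 270p)(p − 9q)    [combine like terms]
= −234p²r + 2106pqr + 162p²qr − 1458pq²r − 276p²r² + 2484pqr² − 60pr² + 540qr² + 12pqr² − 108q²r² − 120pr³ + 1080qr³ − 432pqr + 3888q²r + 252pq²r − 2268q³r + 180pr − 1620qr − 216p³ + 1944p²q + 216p³q − 1944p²q² − 144p³r + 1296p²qr − 648p²q + 5832pq² + 378p²q² − 3402pq³ + 270p² − 2430pq    [distributive law]
= −234p²r + 1674pqr + 1458p²qr − 1206pq²r − 276p²r² + 2496pqr² − 60pr² + 540qr² − 108q²r² − 120pr³ + 1080qr³ + 3888q²r − 2268q³r + 180pr − 1620qr − 216p³ + 1296p²q + 216p³q − 1566p²q² − 144p³r + 5832pq² − 3402pq³ + 270p² − 2430pq    [combine like terms]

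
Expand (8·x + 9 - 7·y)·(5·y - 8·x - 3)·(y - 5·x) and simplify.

271·x·y^2 - 544·x^2·y + 320·x^3 - 426·x·y + 480·x^2 + 66·y^2 - 27·y + 135·x - 35·y^3

(8·x + 9 - 7·y)·(5·y - 8·x - 3)·(y - 5·x)
= (40·x·y - 64·x^2 - 24·x + 45·y - 72·x - 27 - 35·y^2 + 56·x·y + 21·y)·(y - 5·x)    [distributive law]
= (96·x·y - 64·x^2 - 96·x + 66·y - 27 - 35·y^2)·(y - 5·x)    [combine like terms]
= 96·x·y^2 - 480·x^2·y - 64·x^2·y + 320·x^3 - 96·x·y + 480·x^2 + 66·y^2 - 330·x·y - 27·y + 135·x - 35·y^3 + 175·x·y^2    [distributive law]
= 271·x·y^2 - 544·x^2·y + 320·x^3 - 426·x·y + 480·x^2 + 66·y^2 - 27·y + 135·x - 35·y^3    [combine like terms]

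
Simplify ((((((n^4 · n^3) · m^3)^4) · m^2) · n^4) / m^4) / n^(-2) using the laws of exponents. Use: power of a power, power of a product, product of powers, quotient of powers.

m^10n^34

((((((n^4 · n^3) · m^3)^4) · m^2) · n^4) / m^4) / n^(-2)
= ((((((n^4 · n^3)^4) · ((m^3)^4)) · m^2) · n^4) / m^4) / n^(-2)    [power of a product]
= (((((((n^4)^4) · ((n^3)^4)) · ((m^3)^4)) · m^2) · n^4) / m^4) / n^(-2)    [power of a product]
= (((((n^16 · ((n^3)^4)) · ((m^3)^4)) · m^2) · n^4) / m^4) / n^(-2)    [power of a power]
= (((((n^16 · n^12) · ((m^3)^4)) · m^2) · n^4) / m^4) / n^(-2)    [power of a power]
= ((((n^28 · ((m^3)^4)) · m^2) · n^4) / m^4) / n^(-2)    [product of powers]
= ((((n^28 · m^12) · m^2) · n^4) / m^4) / n^(-2)    [power of a power]
= m^10n^34    [quotient of powers; product of powers]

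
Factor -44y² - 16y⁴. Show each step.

4y²(-11 - 4y²)

-44y² - 16y⁴
= 4(-11y² - 4y⁴)    [factor out 4]
= 4y²(-11 - 4y²)    [factor out y²]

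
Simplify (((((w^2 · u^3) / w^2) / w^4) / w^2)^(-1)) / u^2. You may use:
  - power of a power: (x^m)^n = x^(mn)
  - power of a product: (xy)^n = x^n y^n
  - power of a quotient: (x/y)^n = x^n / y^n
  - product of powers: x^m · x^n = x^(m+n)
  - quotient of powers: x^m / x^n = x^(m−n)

(((((w^2 · u^3) / w^2) / w^4) / w^2)^(-1)) / u^2
= (((((w^2 · u^3) / w^2) / w^4)^(-1)) / ((w^2)^(-1))) / u^2    [power of a quotient]
= (((((w^2 · u^3) / w^2)^(-1)) / ((w^4)^(-1))) / ((w^2)^(-1))) / u^2    [power of a quotient]
= (((((w^2 · u^3)^(-1)) / ((w^2)^(-1))) / ((w^4)^(-1))) / ((w^2)^(-1))) / u^2    [power of a quotient]
= ((((((w^2)^(-1)) · ((u^3)^(-1))) / ((w^2)^(-1))) / ((w^4)^(-1))) / ((w^2)^(-1))) / u^2    [power of a product]
= ((((w^(-2) · ((u^3)^(-1))) / ((w^2)^(-1))) / ((w^4)^(-1))) / ((w^2)^(-1))) / u^2    [power of a power]
= ((((w^(-2) · u^(-3)) / ((w^2)^(-1))) / ((w^4)^(-1))) / ((w^2)^(-1))) / u^2    [power of a power]
= ((((w^(-2) · u^(-3)) / w^(-2)) / ((w^4)^(-1))) / ((w^2)^(-1))) / u^2    [power of a power]
= ((((w^(-2) · u^(-3)) / w^(-2)) / w^(-4)) / ((w^2)^(-1))) / u^2    [power of a power]
= ((((w^(-2) · u^(-3)) / w^(-2)) / w^(-4)) / w^(-2)) / u^2    [power of a power]
= u^(-5)·w^6    [quotient of powers; product of powers]

u^(-5)·w^6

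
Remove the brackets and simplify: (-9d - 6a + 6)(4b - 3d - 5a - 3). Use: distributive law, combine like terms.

(-9d - 6a + 6)(4b - 3d - 5a - 3)
= -36bd + 27d^2 + 45ad + 27d - 24ab + 18ad + 30a^2 + 18a + 24b - 18d - 30a - 18    [distributive law]
= -36bd + 27d^2 + 63ad + 9d - 24ab + 30a^2 - 12a + 24b - 18    [combine like terms]

-36bd + 27d^2 + 63ad + 9d - 24ab + 30a^2 - 12a + 24b - 18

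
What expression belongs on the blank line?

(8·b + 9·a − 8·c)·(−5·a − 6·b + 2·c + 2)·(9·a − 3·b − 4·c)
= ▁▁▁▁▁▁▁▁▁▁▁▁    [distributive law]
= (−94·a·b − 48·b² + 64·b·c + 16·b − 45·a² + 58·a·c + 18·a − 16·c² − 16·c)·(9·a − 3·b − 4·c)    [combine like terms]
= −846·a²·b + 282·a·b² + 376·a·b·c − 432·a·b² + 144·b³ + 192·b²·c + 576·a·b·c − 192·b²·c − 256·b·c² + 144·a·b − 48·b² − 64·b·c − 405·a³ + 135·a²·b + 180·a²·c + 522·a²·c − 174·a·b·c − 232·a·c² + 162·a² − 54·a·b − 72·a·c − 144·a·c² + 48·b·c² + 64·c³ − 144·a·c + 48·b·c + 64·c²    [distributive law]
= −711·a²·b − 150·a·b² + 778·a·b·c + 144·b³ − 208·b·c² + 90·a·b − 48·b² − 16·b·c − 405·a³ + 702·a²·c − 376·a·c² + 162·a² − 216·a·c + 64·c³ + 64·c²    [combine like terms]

After distributive law, the bracketed line is:

(−40·a·b − 48·b² + 16·b·c + 16·b − 45·a² − 54·a·b + 18·a·c + 18·a + 40·a·c + 48·b·c − 16·c² − 16·c)·(9·a − 3·b − 4·c)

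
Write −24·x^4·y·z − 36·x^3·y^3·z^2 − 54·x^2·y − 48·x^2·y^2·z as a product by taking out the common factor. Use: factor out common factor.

6·x^2·y(−4·x^2·z − 6·x·y^2·z^2 − 9 − 8·y·z)

−24·x^4·y·z − 36·x^3·y^3·z^2 − 54·x^2·y − 48·x^2·y^2·z
= 6(−4·x^4·y·z − 6·x^3·y^3·z^2 − 9·x^2·y − 8·x^2·y^2·z)    [factor out 6]
= 6·x^2·y(−4·x^2·z − 6·x·y^2·z^2 − 9 − 8·y·z)    [factor out x^2·y]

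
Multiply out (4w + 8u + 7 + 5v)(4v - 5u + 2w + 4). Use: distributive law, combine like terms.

26vw - 4uw + 8w² + 30w + 7uv - 40u² - 3u + 48v + 28 + 20v²

(4w + 8u + 7 + 5v)(4v - 5u + 2w + 4)
= 16vw - 20uw + 8w² + 16w + 32uv - 40u² + 16uw + 32u + 28v - 35u + 14w + 28 + 20v² - 25uv + 10vw + 20v    [distributive law]
= 26vw - 4uw + 8w² + 30w + 7uv - 40u² - 3u + 48v + 28 + 20v²    [combine like terms]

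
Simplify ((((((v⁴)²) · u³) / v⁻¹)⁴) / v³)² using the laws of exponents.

u²⁴v⁶⁶

((((((v⁴)²) · u³) / v⁻¹)⁴) / v³)²
= ((((((v⁴)²) · u³) / v⁻¹)⁴)²) / ((v³)²)    [power of a quotient]
= (((((v⁴)²) · u³) / v⁻¹)⁸) / ((v³)²)    [power of a power]
= (((((v⁴)²) · u³)⁸) / ((v⁻¹)⁸)) / ((v³)²)    [power of a quotient]
= (((((v⁴)²)⁸) · ((u³)⁸)) / ((v⁻¹)⁸)) / ((v³)²)    [power of a product]
= ((((v⁴)¹⁶) · ((u³)⁸)) / ((v⁻¹)⁸)) / ((v³)²)    [power of a power]
= ((v⁶⁴ · ((u³)⁸)) / ((v⁻¹)⁸)) / ((v³)²)    [power of a power]
= ((v⁶⁴ · u²⁴) / ((v⁻¹)⁸)) / ((v³)²)    [power of a power]
= ((v⁶⁴ · u²⁴) / v⁻⁸) / ((v³)²)    [power of a power]
= ((v⁶⁴ · u²⁴) / v⁻⁸) / v⁶    [power of a power]
= u²⁴v⁶⁶    [quotient of powers; product of powers]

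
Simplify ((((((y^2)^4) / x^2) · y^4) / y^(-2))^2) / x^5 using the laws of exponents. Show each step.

x^(-9)·y^28

((((((y^2)^4) / x^2) · y^4) / y^(-2))^2) / x^5
= ((((((y^2)^4) / x^2) · y^4)^2) / ((y^(-2))^2)) / x^5    [power of a quotient]
= ((((((y^2)^4) / x^2)^2) · ((y^4)^2)) / ((y^(-2))^2)) / x^5    [power of a product]
= ((((((y^2)^4)^2) / ((x^2)^2)) · ((y^4)^2)) / ((y^(-2))^2)) / x^5    [power of a quotient]
= (((((y^2)^8) / ((x^2)^2)) · ((y^4)^2)) / ((y^(-2))^2)) / x^5    [power of a power]
= (((y^16 / ((x^2)^2)) · ((y^4)^2)) / ((y^(-2))^2)) / x^5    [power of a power]
= (((y^16 / x^4) · ((y^4)^2)) / ((y^(-2))^2)) / x^5    [power of a power]
= (((y^16 / x^4) · y^8) / ((y^(-2))^2)) / x^5    [power of a power]
= (((y^16 / x^4) · y^8) / y^(-4)) / x^5    [power of a power]
= x^(-9)·y^28    [quotient of powers; product of powers]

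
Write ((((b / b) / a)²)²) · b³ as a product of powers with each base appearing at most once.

a⁻⁴·b³

((((b / b) / a)²)²) · b³
= (((b / b) / a)⁴) · b³    [power of a power]
= (((b / b)⁴) / (a⁴)) · b³    [power of a quotient]
= (((b⁴) / (b⁴)) / (a⁴)) · b³    [power of a quotient]
= (b⁰ / (a⁴)) · b³    [quotient of powers]
= a⁻⁴·b³    [quotient of powers; product of powers]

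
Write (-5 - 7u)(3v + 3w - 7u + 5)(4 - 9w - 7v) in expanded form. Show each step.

115v + 240vw + 105v² + 165w + 135w² - 100 - 84uv + 336uvw + 147uv² - 84uw + 189uw² + 196u² - 441u²w - 343u²v

(-5 - 7u)(3v + 3w - 7u + 5)(4 - 9w - 7v)
= (-15v - 15w + 35u - 25 - 21uv - 21uw + 49u² - 35u)(4 - 9w - 7v)    [distributive law]
= (-15v - 15w - 25 - 21uv - 21uw + 49u²)(4 - 9w - 7v)    [combine like terms]
= -60v + 135vw + 105v² - 60w + 135w² + 105vw - 100 + 225w + 175v - 84uv + 189uvw + 147uv² - 84uw + 189uw² + 147uvw + 196u² - 441u²w - 343u²v    [distributive law]
= 115v + 240vw + 105v² + 165w + 135w² - 100 - 84uv + 336uvw + 147uv² - 84uw + 189uw² + 196u² - 441u²w - 343u²v    [combine like terms]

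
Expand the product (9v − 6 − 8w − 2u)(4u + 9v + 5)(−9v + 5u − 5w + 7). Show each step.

(9v − 6 − 8w − 2u)(4u + 9v + 5)(−9v + 5u − 5w + 7)
= (36uv + 81v^2 + 45v − 24u − 54v − 30 − 32uw − 72vw − 40w − 8u^2 − 18uv − 10u)(−9v + 5u − 5w + 7)    [distributive law]
= (18uv + 81v^2 − 9v − 34u − 30 − 32uw − 72vw − 40w − 8u^2)(−9v + 5u − 5w + 7)    [combine like terms]
= −162uv^2 + 90u^2v − 90uvw + 126uv − 729v^3 + 405uv^2 − 405v^2w + 567v^2 + 81v^2 − 45uv + 45vw − 63v + 306uv − 170u^2 + 170uw − 238u + 270v − 150u + 150w − 210 + 288uvw − 160u^2w + 160uw^2 − 224uw + 648v^2w − 360uvw + 360vw^2 − 504vw + 360vw − 200uw + 200w^2 − 280w + 72u^2v − 40u^3 + 40u^2w − 56u^2    [distributive law]
= 243uv^2 + 162u^2v − 162uvw + 387uv − 729v^3 + 243v^2w + 648v^2 − 99vw + 207v − 226u^2 − 254uw − 388u − 130w − 210 − 120u^2w + 160uw^2 + 360vw^2 + 200w^2 − 40u^3    [combine like terms]

243uv^2 + 162u^2v − 162uvw + 387uv − 729v^3 + 243v^2w + 648v^2 − 99vw + 207v − 226u^2 − 254uw − 388u − 130w − 210 − 120u^2w + 160uw^2 + 360vw^2 + 200w^2 − 40u^3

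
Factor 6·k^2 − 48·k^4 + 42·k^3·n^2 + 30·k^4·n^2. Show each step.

6·k^2(1 − 8·k^2 + 7·k·n^2 + 5·k^2·n^2)

6·k^2 − 48·k^4 + 42·k^3·n^2 + 30·k^4·n^2
= 6(k^2 − 8·k^4 + 7·k^3·n^2 + 5·k^4·n^2)    [factor out 6]
= 6·k^2(1 − 8·k^2 + 7·k·n^2 + 5·k^2·n^2)    [factor out k^2]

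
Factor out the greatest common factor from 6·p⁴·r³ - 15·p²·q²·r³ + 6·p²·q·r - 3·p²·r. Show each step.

3·p²·r(2·p²·r² - 5·q²·r² + 2·q - 1)

6·p⁴·r³ - 15·p²·q²·r³ + 6·p²·q·r - 3·p²·r
= 3(2·p⁴·r³ - 5·p²·q²·r³ + 2·p²·q·r - p²·r)    [factor out 3]
= 3·p²·r(2·p²·r² - 5·q²·r² + 2·q - 1)    [factor out p²·r]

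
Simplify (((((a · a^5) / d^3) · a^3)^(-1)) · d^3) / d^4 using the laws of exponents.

(((((a · a^5) / d^3) · a^3)^(-1)) · d^3) / d^4
= (((((a · a^5) / d^3)^(-1)) · ((a^3)^(-1))) · d^3) / d^4    [power of a product]
= (((((a · a^5)^(-1)) / ((d^3)^(-1))) · ((a^3)^(-1))) · d^3) / d^4    [power of a quotient]
= (((((a^(-1)) · ((a^5)^(-1))) / ((d^3)^(-1))) · ((a^3)^(-1))) · d^3) / d^4    [power of a product]
= ((((a^(-1) · a^(-5)) / ((d^3)^(-1))) · ((a^3)^(-1))) · d^3) / d^4    [power of a power]
= (((a^(-6) / ((d^3)^(-1))) · ((a^3)^(-1))) · d^3) / d^4    [product of powers]
= (((a^(-6) / d^(-3)) · ((a^3)^(-1))) · d^3) / d^4    [power of a power]
= (((a^(-6) / d^(-3)) · a^(-3)) · d^3) / d^4    [power of a power]
= a^(-9)d^2    [quotient of powers; product of powers]

a^(-9)d^2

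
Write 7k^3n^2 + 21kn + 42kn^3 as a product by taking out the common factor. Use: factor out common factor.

7kn(k^2n + 3 + 6n^2)

7k^3n^2 + 21kn + 42kn^3
= 7(k^3n^2 + 3kn + 6kn^3)    [factor out 7]
= 7kn(k^2n + 3 + 6n^2)    [factor out kn]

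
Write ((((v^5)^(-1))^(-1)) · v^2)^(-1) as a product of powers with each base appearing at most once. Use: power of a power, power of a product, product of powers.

((((v^5)^(-1))^(-1)) · v^2)^(-1)
= ((((v^5)^(-1))^(-1))^(-1)) · ((v^2)^(-1))    [power of a product]
= (((v^5)^(-1))^1) · ((v^2)^(-1))    [power of a power]
= ((v^5)^(-1)) · ((v^2)^(-1))    [power of a power]
= v^(-5) · ((v^2)^(-1))    [power of a power]
= v^(-5) · v^(-2)    [power of a power]
= v^(-7)    [product of powers]

v^(-7)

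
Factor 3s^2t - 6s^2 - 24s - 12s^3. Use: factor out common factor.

3s^2t - 6s^2 - 24s - 12s^3
= 3(s^2t - 2s^2 - 8s - 4s^3)    [factor out 3]
= 3s(st - 2s - 8 - 4s^2)    [factor out s]

3s(st - 2s - 8 - 4s^2)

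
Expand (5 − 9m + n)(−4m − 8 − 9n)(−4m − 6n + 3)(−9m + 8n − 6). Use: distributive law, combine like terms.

(5 − 9m + n)(−4m − 8 − 9n)(−4m − 6n + 3)(−9m + 8n − 6)
= (−20m − 40 − 45n + 36m^2 + 72m + 81mn − 4mn − 8n − 9n^2)(−4m − 6n + 3)(−9m + 8n − 6)    [distributive law]
= (52m − 40 − 53n + 36m^2 + 77mn − 9n^2)(−4m − 6n + 3)(−9m + 8n − 6)    [combine like terms]
= (−208m^2 − 312mn + 156m + 160m + 240n − 120 + 212mn + 318n^2 − 159n − 144m^3 − 216m^2n + 108m^2 − 308m^2n − 462mn^2 + 231mn + 36mn^2 + 54n^3 − 27n^2)(−9m + 8n − 6)    [distributive law]
= (−100m^2 + 131mn + 316m + 81n − 120 + 291n^2 − 144m^3 − 524m^2n − 426mn^2 + 54n^3)(−9m + 8n − 6)    [combine like terms]
= 900m^3 − 800m^2n + 600m^2 − 1179m^2n + 1048mn^2 − 786mn − 2844m^2 + 2528mn − 1896m − 729mn + 648n^2 − 486n + 1080m − 960n + 720 − 2619mn^2 + 2328n^3 − 1746n^2 + 1296m^4 − 1152m^3n + 864m^3 + 4716m^3n − 4192m^2n^2 + 3144m^2n + 3834m^2n^2 − 3408mn^3 + 2556mn^2 − 486mn^3 + 432n^4 − 324n^3    [distributive law]
= 1764m^3 + 1165m^2n − 2244m^2 + 985mn^2 + 1013mn − 816m − 1098n^2 − 1446n + 720 + 2004n^3 + 1296m^4 + 3564m^3n − 358m^2n^2 − 3894mn^3 + 432n^4    [combine like terms]

1764m^3 + 1165m^2n − 2244m^2 + 985mn^2 + 1013mn − 816m − 1098n^2 − 1446n + 720 + 2004n^3 + 1296m^4 + 3564m^3n − 358m^2n^2 − 3894mn^3 + 432n^4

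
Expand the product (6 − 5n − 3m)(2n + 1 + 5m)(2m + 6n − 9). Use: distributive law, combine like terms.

455mn + 132n^2 − 27n − 231m − 54 + 189m^2 − 206mn^2 − 60n^3 − 152m^2n − 30m^3

(6 − 5n − 3m)(2n + 1 + 5m)(2m + 6n − 9)
= (12n + 6 + 30m − 10n^2 − 5n − 25mn − 6mn − 3m − 15m^2)(2m + 6n − 9)    [distributive law]
= (7n + 6 + 27m − 10n^2 − 31mn − 15m^2)(2m + 6n − 9)    [combine like terms]
= 14mn + 42n^2 − 63n + 12m + 36n − 54 + 54m^2 + 162mn − 243m − 20mn^2 − 60n^3 + 90n^2 − 62m^2n − 186mn^2 + 279mn − 30m^3 − 90m^2n + 135m^2    [distributive law]
= 455mn + 132n^2 − 27n − 231m − 54 + 189m^2 − 206mn^2 − 60n^3 − 152m^2n − 30m^3    [combine like terms]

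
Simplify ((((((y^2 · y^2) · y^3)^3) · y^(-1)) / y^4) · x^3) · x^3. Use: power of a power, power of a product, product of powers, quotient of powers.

((((((y^2 · y^2) · y^3)^3) · y^(-1)) / y^4) · x^3) · x^3
= ((((((y^2 · y^2)^3) · ((y^3)^3)) · y^(-1)) / y^4) · x^3) · x^3    [power of a product]
= (((((((y^2)^3) · ((y^2)^3)) · ((y^3)^3)) · y^(-1)) / y^4) · x^3) · x^3    [power of a product]
= (((((y^6 · ((y^2)^3)) · ((y^3)^3)) · y^(-1)) / y^4) · x^3) · x^3    [power of a power]
= (((((y^6 · y^6) · ((y^3)^3)) · y^(-1)) / y^4) · x^3) · x^3    [power of a power]
= ((((y^12 · ((y^3)^3)) · y^(-1)) / y^4) · x^3) · x^3    [product of powers]
= ((((y^12 · y^9) · y^(-1)) / y^4) · x^3) · x^3    [power of a power]
= (((y^21 · y^(-1)) / y^4) · x^3) · x^3    [product of powers]
= ((y^20 / y^4) · x^3) · x^3    [product of powers]
= (y^16 · x^3) · x^3    [quotient of powers]
= x^6y^16    [product of powers]

x^6y^16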